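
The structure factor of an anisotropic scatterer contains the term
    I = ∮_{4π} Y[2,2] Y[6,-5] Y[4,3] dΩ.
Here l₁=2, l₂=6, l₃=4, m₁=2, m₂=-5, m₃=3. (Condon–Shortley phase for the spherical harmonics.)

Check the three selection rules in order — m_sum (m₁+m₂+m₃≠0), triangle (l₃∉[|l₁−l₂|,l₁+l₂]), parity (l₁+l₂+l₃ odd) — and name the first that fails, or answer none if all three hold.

none

m₁+m₂+m₃ = 2 − 5 + 3 = 0  ✓
triangle: |2−6|=4 ≤ l₃=4 ≤ 2+6=8  ✓
parity: l₁+l₂+l₃ = 12 is even  ✓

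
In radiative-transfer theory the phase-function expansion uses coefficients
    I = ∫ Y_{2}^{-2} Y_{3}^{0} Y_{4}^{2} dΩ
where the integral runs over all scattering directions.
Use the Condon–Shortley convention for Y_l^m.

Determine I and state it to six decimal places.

0.000000

L=9 odd ⇒ parity kills the (l;000) factor ⇒ I = 0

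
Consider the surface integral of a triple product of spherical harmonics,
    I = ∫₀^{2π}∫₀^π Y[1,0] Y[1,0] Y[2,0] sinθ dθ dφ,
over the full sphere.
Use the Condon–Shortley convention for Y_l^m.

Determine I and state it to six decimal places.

m-sum 0 ✓  L=4 even ✓  0≤2≤2 ✓
Π(2lᵢ+1) = 3×3×5 = 45
triangle coeff Δ(1,1,2) = 1/30
Σ_t [0,0]: t=0:+1/1 = 1/1
(3j)²=2/15 [(1 1 2; 0 0 0)], sign=+1
(m-triple is (0,0,0) — same symbol as above.)
⇒ 4πI² = 4/5
I = (+1)√(4/5/(4π)) = 0.25231325

0.252313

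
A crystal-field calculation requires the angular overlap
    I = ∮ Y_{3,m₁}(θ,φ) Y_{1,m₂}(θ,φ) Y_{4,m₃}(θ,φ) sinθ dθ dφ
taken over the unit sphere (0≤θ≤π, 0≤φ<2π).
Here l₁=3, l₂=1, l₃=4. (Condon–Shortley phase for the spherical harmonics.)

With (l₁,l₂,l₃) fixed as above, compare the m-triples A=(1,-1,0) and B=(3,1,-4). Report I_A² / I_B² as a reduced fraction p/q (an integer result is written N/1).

3/14

Same 3,1,4: normalisation and zero-m 3j drop out of the ratio.
A: Δ: 0! 6! 2! / 9! → 1/252; sum: t=0:+1/96 = 1/96; 3j²(3 1 4; 1 -1 0) = Δ·Π!·Σ² = 1/42  (sign +1)
B: Δ: 0! 6! 2! / 9! → 1/252; sum: t=0:+1/1440 = 1/1440; 3j²(3 1 4; 3 1 -4) = Δ·Π!·Σ² = 1/9  (sign +1)
I_A²/I_B² = (1/42)/(1/9) = 3/14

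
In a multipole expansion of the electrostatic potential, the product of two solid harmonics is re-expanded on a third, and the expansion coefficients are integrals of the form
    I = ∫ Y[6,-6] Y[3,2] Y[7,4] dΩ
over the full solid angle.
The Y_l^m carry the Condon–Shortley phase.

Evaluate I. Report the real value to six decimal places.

-0.073059

Rules hold: Σm=0, L=16 even, 3≤7≤9.
N = 13·7·15 = 1365
Δ = 2!·10!·4!/17! = 1/2042040
Racah Σ t=0..2: t=0:+1/207360 t=1:−1/57600 t=2:+1/207360 = -1/129600
⇒ 3j(6 3 7; 0 0 0)² = 168/12155, sgn +1
Racah Σ t=2..2: t=2:+1/43545600 = 1/43545600
⇒ 3j(6 3 7; -6 2 4)² = 11/3094, sgn -1
4πI² = N·(3j₀)²·(3jₘ)² = 252/3757
I = -1·√(0.0670748/4π) = -0.07305917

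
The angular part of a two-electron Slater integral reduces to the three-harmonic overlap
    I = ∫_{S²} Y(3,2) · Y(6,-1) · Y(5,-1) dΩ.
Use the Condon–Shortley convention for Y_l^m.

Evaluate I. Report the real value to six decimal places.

Rules hold: Σm=0, L=14 even, 3≤5≤9.
N = 7·13·11 = 1001
Δ = 4!·2!·8!/15! = 1/675675
Racah Σ t=1..3: t=1:−1/8640 t=2:+1/2304 t=3:−1/8640 = 7/34560
⇒ 3j(3 6 5; 0 0 0)² = 7/429, sgn -1
Racah Σ t=0..1: t=0:+1/17280 t=1:−1/6912 = -1/11520
⇒ 3j(3 6 5; 2 -1 -1)² = 2/143, sgn -1
4πI² = N·(3j₀)²·(3jₘ)² = 98/429
I = +1·√(0.228438/4π) = 0.13482780

0.134828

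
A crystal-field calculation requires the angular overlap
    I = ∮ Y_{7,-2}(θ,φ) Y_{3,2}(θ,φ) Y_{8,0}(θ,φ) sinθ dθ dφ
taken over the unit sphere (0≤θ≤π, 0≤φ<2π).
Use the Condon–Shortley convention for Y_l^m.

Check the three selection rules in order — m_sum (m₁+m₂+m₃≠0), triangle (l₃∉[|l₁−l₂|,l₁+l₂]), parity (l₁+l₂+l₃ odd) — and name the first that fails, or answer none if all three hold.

m₁+m₂+m₃ = -2 + 2 + 0 = 0  ✓
triangle: |7−3|=4 ≤ l₃=8 ≤ 7+3=10  ✓
parity: l₁+l₂+l₃ = 18 is even  ✓

none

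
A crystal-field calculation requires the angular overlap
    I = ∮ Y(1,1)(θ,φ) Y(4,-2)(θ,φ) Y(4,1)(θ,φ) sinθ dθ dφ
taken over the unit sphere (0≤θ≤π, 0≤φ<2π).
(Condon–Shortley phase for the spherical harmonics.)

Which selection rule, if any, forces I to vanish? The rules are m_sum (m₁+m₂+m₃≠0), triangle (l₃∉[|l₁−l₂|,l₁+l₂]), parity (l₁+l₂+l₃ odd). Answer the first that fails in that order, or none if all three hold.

parity

m₁+m₂+m₃ = 1 − 2 + 1 = 0  ✓
triangle: |1−4|=3 ≤ l₃=4 ≤ 1+4=5  ✓
parity: l₁+l₂+l₃ = 9 is odd  ✗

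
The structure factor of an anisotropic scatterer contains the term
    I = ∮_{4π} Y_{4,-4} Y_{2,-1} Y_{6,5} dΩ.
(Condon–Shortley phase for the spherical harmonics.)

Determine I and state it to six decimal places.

-0.204295

Rules hold: Σm=0, L=12 even, 2≤6≤6.
N = 9·5·13 = 585
Δ = 0!·8!·4!/13! = 1/6435
Racah Σ t=0..0: t=0:+1/2304 = 1/2304
⇒ 3j(4 2 6; 0 0 0)² = 5/143, sgn +1
Racah Σ t=0..0: t=0:+1/241920 = 1/241920
⇒ 3j(4 2 6; -4 -1 5)² = 1/39, sgn -1
4πI² = N·(3j₀)²·(3jₘ)² = 75/143
I = -1·√(0.524476/4π) = -0.20429497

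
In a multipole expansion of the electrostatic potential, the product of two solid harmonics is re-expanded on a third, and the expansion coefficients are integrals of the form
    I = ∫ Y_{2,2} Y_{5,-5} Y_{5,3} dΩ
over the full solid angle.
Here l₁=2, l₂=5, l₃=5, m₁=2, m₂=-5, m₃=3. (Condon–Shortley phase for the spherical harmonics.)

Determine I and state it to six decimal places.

0.088588

Checks pass: Σm=0; 12 even; l₃=5∈[3,7].
(2·2+1)(2·5+1)(2·5+1) = 605
Δ: 2! 2! 8! / 13! → 1/38610
sum: t=0:+1/2880 t=1:−1/576 t=2:+1/2880 = -1/960
3j²(2 5 5; 0 0 0) = Δ·Π!·Σ² = 10/429  (sign +1)
sum: t=0:+1/161280 = 1/161280
3j²(2 5 5; 2 -5 3) = Δ·Π!·Σ² = 1/143  (sign +1)
combine: 4πI² = 605·10/429·1/143 = 50/507
take √, sign +1: I = 0.08858824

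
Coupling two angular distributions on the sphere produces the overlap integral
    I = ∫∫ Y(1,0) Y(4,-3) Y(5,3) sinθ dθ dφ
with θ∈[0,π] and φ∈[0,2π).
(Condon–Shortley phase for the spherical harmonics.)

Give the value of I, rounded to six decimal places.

m-sum 0 ✓  L=10 even ✓  3≤5≤5 ✓
Π(2lᵢ+1) = 3×9×11 = 297
triangle coeff Δ(1,4,5) = 1/495
Σ_t [0,0]: t=0:+1/576 = 1/576
(3j)²=5/99 [(1 4 5; 0 0 0)], sign=-1
Σ_t [0,0]: t=0:+1/5040 = 1/5040
(3j)²=16/495 [(1 4 5; 0 -3 3)], sign=+1
⇒ 4πI² = 16/33
I = (-1)√(16/33/(4π)) = -0.19642560

-0.196426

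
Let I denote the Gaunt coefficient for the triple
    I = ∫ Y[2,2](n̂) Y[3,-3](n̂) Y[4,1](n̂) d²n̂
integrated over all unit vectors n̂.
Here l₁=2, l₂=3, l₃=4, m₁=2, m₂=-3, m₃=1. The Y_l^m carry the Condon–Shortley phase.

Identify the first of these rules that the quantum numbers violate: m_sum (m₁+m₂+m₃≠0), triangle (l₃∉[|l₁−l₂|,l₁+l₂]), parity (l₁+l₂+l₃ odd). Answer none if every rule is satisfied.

parity

m₁+m₂+m₃ = 2 − 3 + 1 = 0  ✓
triangle: |2−3|=1 ≤ l₃=4 ≤ 2+3=5  ✓
parity: l₁+l₂+l₃ = 9 is odd  ✗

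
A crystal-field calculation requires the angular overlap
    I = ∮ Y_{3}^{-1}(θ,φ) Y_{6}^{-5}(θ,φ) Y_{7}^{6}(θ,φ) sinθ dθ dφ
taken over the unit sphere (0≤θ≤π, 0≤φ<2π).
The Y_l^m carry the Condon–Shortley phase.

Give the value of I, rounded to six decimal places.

-0.034007

Rules hold: Σm=0, L=16 even, 3≤7≤9.
N = 7·13·15 = 1365
Δ = 2!·4!·10!/17! = 1/2042040
Racah Σ t=0..2: t=0:+1/207360 t=1:−1/57600 t=2:+1/207360 = -1/129600
⇒ 3j(3 6 7; 0 0 0)² = 168/12155, sgn +1
Racah Σ t=0..1: t=0:+1/17418240 t=1:−1/21772800 = 1/87091200
⇒ 3j(3 6 7; -1 -5 6)² = 11/14280, sgn -1
4πI² = N·(3j₀)²·(3jₘ)² = 21/1445
I = -1·√(0.0145329/4π) = -0.03400719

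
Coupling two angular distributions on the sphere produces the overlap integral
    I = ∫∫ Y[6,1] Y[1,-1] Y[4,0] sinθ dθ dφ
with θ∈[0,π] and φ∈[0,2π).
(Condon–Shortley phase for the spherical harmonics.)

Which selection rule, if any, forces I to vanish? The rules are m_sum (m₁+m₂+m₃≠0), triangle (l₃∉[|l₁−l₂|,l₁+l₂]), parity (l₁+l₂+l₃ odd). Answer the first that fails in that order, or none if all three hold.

azimuthal sum: 1 − 1 + 0 = 0  ✓
5 ≤ 4 ≤ 7 (triangle on l)  ✗
L = 6 + 1 + 4 = 11 (odd)

triangle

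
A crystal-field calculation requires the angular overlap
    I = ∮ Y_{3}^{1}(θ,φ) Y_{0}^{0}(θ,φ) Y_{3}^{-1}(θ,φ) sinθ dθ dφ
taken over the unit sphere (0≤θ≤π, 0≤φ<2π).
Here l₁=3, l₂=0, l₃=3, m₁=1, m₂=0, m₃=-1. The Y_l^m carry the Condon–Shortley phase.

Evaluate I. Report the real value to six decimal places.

-0.282095

Checks pass: Σm=0; 6 even; l₃=3∈[3,3].
(2·3+1)(2·0+1)(2·3+1) = 49
Δ: 0! 6! 0! / 7! → 1/7
sum: t=0:+1/36 = 1/36
3j²(3 0 3; 0 0 0) = Δ·Π!·Σ² = 1/7  (sign -1)
sum: t=0:+1/48 = 1/48
3j²(3 0 3; 1 0 -1) = Δ·Π!·Σ² = 1/7  (sign +1)
combine: 4πI² = 49·1/7·1/7 = 1/1
take √, sign -1: I = -0.28209479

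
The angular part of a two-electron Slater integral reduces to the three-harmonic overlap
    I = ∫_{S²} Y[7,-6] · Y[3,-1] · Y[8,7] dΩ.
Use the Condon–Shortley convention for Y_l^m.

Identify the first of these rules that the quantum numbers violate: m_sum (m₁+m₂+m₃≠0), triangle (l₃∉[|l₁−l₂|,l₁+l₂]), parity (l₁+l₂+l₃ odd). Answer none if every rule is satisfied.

none

azimuthal sum: -6 − 1 + 7 = 0  ✓
4 ≤ 8 ≤ 10 (triangle on l)  ✓
L = 7 + 3 + 8 = 18 (even)  ✓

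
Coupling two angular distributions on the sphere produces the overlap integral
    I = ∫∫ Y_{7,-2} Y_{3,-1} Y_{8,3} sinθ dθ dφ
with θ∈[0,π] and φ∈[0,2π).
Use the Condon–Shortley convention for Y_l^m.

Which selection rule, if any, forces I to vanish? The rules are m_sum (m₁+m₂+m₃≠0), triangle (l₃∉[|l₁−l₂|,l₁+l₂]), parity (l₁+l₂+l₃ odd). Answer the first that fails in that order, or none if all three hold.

Σmᵢ = 0  ✓
l₃∈[|l₁−l₂|,l₁+l₂]=[4,10], have l₃=8  ✓
Σlᵢ = 18 ⇒ even  ✓

none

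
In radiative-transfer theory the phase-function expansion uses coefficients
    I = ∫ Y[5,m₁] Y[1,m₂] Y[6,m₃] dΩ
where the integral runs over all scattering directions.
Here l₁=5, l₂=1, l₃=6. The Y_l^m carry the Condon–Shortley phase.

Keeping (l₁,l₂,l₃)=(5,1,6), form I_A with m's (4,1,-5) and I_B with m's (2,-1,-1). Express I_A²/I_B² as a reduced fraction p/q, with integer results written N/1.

11/2

Shared (l₁,l₂,l₃)=(5,1,6): N and (l;000)² cancel in I_A²/I_B².
A: Δ = 0!·10!·2!/13! = 1/858; Racah Σ t=0..0: t=0:+1/725760 = 1/725760; ⇒ 3j(5 1 6; 4 1 -5)² = 5/78, sgn -1
B: Δ = 0!·10!·2!/13! = 1/858; Racah Σ t=0..0: t=0:+1/60480 = 1/60480; ⇒ 3j(5 1 6; 2 -1 -1)² = 5/429, sgn -1
I_A²/I_B² = (5/78)/(5/429) = 11/2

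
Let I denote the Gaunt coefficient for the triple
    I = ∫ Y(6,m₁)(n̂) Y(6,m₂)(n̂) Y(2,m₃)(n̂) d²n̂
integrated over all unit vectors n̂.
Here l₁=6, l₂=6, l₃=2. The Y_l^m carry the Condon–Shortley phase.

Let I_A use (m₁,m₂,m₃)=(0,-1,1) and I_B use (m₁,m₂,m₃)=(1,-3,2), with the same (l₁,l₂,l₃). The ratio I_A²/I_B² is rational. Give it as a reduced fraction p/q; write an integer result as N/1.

l's match ⇒ only the (l;m) 3-j factors differ between A and B.
A: triangle coeff Δ(6,6,2) = 1/90090; Σ_t [4,5]: t=4:+1/34560 t=5:−1/28800 = -1/172800; (3j)²=1/1430 [(6 6 2; 0 -1 1)], sign=+1
B: triangle coeff Δ(6,6,2) = 1/90090; Σ_t [3,3]: t=3:−1/120960 = -1/120960; (3j)²=24/1001 [(6 6 2; 1 -3 2)], sign=-1
I_A²/I_B² = (1/1430)/(24/1001) = 7/240

7/240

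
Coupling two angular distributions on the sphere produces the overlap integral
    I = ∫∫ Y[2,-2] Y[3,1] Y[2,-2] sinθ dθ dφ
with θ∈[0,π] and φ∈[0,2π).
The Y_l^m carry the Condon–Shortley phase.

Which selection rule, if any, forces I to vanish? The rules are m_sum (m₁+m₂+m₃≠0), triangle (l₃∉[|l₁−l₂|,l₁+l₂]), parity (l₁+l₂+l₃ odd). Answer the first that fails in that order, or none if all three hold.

Σmᵢ = -3  ✗
l₃∈[|l₁−l₂|,l₁+l₂]=[1,5], have l₃=2
Σlᵢ = 7 ⇒ odd

m_sum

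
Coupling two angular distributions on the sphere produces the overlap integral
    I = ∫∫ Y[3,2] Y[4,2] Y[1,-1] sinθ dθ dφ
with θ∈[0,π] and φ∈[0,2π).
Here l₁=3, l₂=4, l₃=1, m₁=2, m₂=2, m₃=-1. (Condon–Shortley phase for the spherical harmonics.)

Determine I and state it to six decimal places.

m-sum = 2 + 2 − 1 = 3 ≠ 0 ⇒ I = 0

0.000000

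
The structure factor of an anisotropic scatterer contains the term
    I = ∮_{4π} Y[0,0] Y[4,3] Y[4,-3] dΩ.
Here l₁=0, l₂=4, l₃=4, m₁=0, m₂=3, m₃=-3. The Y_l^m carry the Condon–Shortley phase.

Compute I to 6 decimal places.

Checks pass: Σm=0; 8 even; l₃=4∈[4,4].
(2·0+1)(2·4+1)(2·4+1) = 81
Δ: 0! 0! 8! / 9! → 1/9
sum: t=0:+1/576 = 1/576
3j²(0 4 4; 0 0 0) = Δ·Π!·Σ² = 1/9  (sign +1)
sum: t=0:+1/5040 = 1/5040
3j²(0 4 4; 0 3 -3) = Δ·Π!·Σ² = 1/9  (sign -1)
combine: 4πI² = 81·1/9·1/9 = 1/1
take √, sign -1: I = -0.28209479

-0.282095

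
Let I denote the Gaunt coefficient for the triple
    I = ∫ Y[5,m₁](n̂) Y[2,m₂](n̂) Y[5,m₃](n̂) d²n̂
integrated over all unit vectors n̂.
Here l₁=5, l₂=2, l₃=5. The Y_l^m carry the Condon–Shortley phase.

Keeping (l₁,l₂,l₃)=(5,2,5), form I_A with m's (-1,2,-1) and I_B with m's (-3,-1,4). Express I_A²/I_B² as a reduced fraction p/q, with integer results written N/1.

l's match ⇒ only the (l;m) 3-j factors differ between A and B.
A: triangle coeff Δ(5,2,5) = 1/38610; Σ_t [2,2]: t=2:+1/2304 = 1/2304; (3j)²=5/143 [(5 2 5; -1 2 -1)], sign=+1
B: triangle coeff Δ(5,2,5) = 1/38610; Σ_t [0,1]: t=0:+1/80640 t=1:−1/10080 = -1/11520; (3j)²=49/1430 [(5 2 5; -3 -1 4)], sign=+1
I_A²/I_B² = (5/143)/(49/1430) = 50/49

50/49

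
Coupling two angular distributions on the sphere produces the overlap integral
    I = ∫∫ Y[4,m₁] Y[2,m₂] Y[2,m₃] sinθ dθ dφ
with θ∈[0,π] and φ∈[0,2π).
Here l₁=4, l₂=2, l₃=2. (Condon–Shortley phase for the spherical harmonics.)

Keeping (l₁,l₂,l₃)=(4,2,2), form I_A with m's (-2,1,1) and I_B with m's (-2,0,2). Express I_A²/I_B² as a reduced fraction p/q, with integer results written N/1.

Shared (l₁,l₂,l₃)=(4,2,2): N and (l;000)² cancel in I_A²/I_B².
A: Δ = 4!·4!·0!/9! = 1/630; Racah Σ t=3..3: t=3:−1/36 = -1/36; ⇒ 3j(4 2 2; -2 1 1)² = 4/63, sgn +1
B: Δ = 4!·4!·0!/9! = 1/630; Racah Σ t=2..2: t=2:+1/96 = 1/96; ⇒ 3j(4 2 2; -2 0 2)² = 1/42, sgn +1
I_A²/I_B² = (4/63)/(1/42) = 8/3

8/3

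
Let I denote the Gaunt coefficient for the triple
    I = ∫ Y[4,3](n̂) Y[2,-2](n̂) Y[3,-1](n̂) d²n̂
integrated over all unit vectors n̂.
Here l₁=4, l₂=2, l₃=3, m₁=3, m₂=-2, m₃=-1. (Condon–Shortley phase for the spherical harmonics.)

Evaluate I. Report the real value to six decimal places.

Σlᵢ=9 odd — θ-integrand is odd under cosθ→−cosθ; I=0

0.000000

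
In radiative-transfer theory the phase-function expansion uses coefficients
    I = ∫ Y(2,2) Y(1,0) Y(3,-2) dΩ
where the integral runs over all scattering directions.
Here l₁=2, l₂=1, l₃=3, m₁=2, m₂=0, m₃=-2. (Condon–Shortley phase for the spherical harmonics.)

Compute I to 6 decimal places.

0.184674

m-sum 0 ✓  L=6 even ✓  1≤3≤3 ✓
Π(2lᵢ+1) = 5×3×7 = 105
triangle coeff Δ(2,1,3) = 1/105
Σ_t [0,0]: t=0:+1/4 = 1/4
(3j)²=3/35 [(2 1 3; 0 0 0)], sign=-1
Σ_t [0,0]: t=0:+1/24 = 1/24
(3j)²=1/21 [(2 1 3; 2 0 -2)], sign=-1
⇒ 4πI² = 3/7
I = (+1)√(3/7/(4π)) = 0.18467439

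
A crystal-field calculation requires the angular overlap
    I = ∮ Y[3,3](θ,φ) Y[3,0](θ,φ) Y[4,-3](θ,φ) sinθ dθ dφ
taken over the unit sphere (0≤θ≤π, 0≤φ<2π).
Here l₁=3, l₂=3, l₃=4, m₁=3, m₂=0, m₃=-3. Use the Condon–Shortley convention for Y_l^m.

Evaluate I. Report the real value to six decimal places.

Checks pass: Σm=0; 10 even; l₃=4∈[0,6].
(2·3+1)(2·3+1)(2·4+1) = 441
Δ: 2! 4! 4! / 11! → 1/34650
sum: t=0:+1/72 t=1:−1/16 t=2:+1/72 = -5/144
3j²(3 3 4; 0 0 0) = Δ·Π!·Σ² = 2/77  (sign -1)
sum: t=0:+1/288 = 1/288
3j²(3 3 4; 3 0 -3) = Δ·Π!·Σ² = 1/22  (sign -1)
combine: 4πI² = 441·2/77·1/22 = 63/121
take √, sign +1: I = 0.20355073

0.203551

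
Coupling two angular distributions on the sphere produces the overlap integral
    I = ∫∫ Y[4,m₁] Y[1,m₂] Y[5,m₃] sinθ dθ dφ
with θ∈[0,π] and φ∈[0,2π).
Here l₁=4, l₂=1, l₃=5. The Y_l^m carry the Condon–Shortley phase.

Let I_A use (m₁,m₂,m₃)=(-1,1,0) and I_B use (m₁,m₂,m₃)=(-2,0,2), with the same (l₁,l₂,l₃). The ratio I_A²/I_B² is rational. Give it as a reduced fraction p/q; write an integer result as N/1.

10/21

l's match ⇒ only the (l;m) 3-j factors differ between A and B.
A: triangle coeff Δ(4,1,5) = 1/495; Σ_t [0,0]: t=0:+1/1440 = 1/1440; (3j)²=2/99 [(4 1 5; -1 1 0)], sign=-1
B: triangle coeff Δ(4,1,5) = 1/495; Σ_t [0,0]: t=0:+1/1440 = 1/1440; (3j)²=7/165 [(4 1 5; -2 0 2)], sign=-1
I_A²/I_B² = (2/99)/(7/165) = 10/21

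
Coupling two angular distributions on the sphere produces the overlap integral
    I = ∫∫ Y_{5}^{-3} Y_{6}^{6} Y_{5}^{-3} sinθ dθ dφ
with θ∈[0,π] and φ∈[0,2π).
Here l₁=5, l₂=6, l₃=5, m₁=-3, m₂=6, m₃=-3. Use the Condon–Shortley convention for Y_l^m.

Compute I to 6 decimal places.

0.186530

Checks pass: Σm=0; 16 even; l₃=5∈[1,11].
(2·5+1)(2·6+1)(2·5+1) = 1573
Δ: 6! 4! 6! / 17! → 1/28588560
sum: t=1:−1/345600 t=2:+1/13824 t=3:−1/5184 t=4:+1/13824 t=5:−1/345600 = -7/129600
3j²(5 6 5; 0 0 0) = Δ·Π!·Σ² = 80/7293  (sign +1)
sum: t=6:+1/2073600 = 1/2073600
3j²(5 6 5; -3 6 -3) = Δ·Π!·Σ² = 28/1105  (sign +1)
combine: 4πI² = 1573·80/7293·28/1105 = 4928/11271
take √, sign +1: I = 0.18653022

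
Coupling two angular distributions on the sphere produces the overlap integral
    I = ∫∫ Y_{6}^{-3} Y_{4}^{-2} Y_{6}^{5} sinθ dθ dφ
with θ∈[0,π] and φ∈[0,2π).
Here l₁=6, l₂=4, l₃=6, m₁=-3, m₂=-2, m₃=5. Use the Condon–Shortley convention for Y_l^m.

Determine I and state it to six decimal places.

m-sum 0 ✓  L=16 even ✓  2≤6≤10 ✓
Π(2lᵢ+1) = 13×9×13 = 1521
triangle coeff Δ(6,4,6) = 1/15315300
Σ_t [0,4]: t=0:+1/829440 t=1:−1/25920 t=2:+1/9216 t=3:−1/25920 t=4:+1/829440 = 7/207360
(3j)²=28/2431 [(6 4 6; 0 0 0)], sign=+1
Σ_t [1,2]: t=1:−1/1451520 t=2:+1/483840 = 1/725760
(3j)²=24/1547 [(6 4 6; -3 -2 5)], sign=-1
⇒ 4πI² = 864/3179
I = (-1)√(864/3179/(4π)) = -0.14706410

-0.147064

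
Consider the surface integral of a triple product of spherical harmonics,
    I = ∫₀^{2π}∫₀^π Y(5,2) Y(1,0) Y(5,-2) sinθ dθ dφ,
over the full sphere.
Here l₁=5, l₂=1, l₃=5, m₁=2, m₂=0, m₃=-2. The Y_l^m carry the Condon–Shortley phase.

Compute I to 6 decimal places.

0.000000

l₁+l₂+l₃=11 is odd: 3j(l;000)=0 ⇒ I=0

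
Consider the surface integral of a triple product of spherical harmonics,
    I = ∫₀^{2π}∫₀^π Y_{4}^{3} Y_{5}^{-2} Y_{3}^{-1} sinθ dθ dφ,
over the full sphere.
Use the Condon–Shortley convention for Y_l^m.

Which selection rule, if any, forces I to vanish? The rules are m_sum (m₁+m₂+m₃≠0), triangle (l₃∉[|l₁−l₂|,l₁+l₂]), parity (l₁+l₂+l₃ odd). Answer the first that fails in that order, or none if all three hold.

Σmᵢ = 0  ✓
l₃∈[|l₁−l₂|,l₁+l₂]=[1,9], have l₃=3  ✓
Σlᵢ = 12 ⇒ even  ✓

none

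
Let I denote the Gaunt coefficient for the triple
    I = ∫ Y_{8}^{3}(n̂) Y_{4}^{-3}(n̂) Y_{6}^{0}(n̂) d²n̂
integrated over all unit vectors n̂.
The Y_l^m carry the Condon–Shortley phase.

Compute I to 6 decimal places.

Checks pass: Σm=0; 18 even; l₃=6∈[4,12].
(2·8+1)(2·4+1)(2·6+1) = 1989
Δ: 6! 10! 2! / 19! → 1/23279256
sum: t=2:+1/1658880 t=3:−1/518400 t=4:+1/1658880 = -1/1382400
3j²(8 4 6; 0 0 0) = Δ·Π!·Σ² = 504/46189  (sign -1)
sum: t=0:+1/10368000 t=1:−1/4147200 = -1/6912000
3j²(8 4 6; 3 -3 0) = Δ·Π!·Σ² = 189/16796  (sign -1)
combine: 4πI² = 1989·504/46189·189/16796 = 214326/877591
take √, sign +1: I = 0.13940759

0.139408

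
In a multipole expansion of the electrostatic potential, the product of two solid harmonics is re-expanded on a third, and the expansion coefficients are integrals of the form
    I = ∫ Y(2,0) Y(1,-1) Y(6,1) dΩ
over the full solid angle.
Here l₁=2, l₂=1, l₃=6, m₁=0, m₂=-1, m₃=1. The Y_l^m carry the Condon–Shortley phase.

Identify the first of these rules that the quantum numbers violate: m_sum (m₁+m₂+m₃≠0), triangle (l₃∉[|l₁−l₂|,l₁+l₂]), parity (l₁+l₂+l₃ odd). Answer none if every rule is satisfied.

triangle

m₁+m₂+m₃ = 0 − 1 + 1 = 0  ✓
triangle: |2−1|=1 ≤ l₃=6 ≤ 2+1=3  ✗
parity: l₁+l₂+l₃ = 9 is odd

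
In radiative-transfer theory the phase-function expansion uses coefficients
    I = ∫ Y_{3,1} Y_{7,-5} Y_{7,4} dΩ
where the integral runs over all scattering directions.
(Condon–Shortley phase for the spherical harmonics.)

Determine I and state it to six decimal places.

Σlᵢ=17 odd — θ-integrand is odd under cosθ→−cosθ; I=0

0.000000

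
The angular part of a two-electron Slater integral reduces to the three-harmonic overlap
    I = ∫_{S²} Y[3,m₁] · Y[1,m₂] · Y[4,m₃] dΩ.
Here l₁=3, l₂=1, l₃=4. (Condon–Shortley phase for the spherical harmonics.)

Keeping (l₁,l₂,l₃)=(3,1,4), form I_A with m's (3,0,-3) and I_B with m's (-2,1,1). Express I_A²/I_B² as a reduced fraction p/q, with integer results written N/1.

7/3

Shared (l₁,l₂,l₃)=(3,1,4): N and (l;000)² cancel in I_A²/I_B².
A: Δ = 0!·6!·2!/9! = 1/252; Racah Σ t=0..0: t=0:+1/720 = 1/720; ⇒ 3j(3 1 4; 3 0 -3)² = 1/36, sgn -1
B: Δ = 0!·6!·2!/9! = 1/252; Racah Σ t=0..0: t=0:+1/240 = 1/240; ⇒ 3j(3 1 4; -2 1 1)² = 1/84, sgn -1
I_A²/I_B² = (1/36)/(1/84) = 7/3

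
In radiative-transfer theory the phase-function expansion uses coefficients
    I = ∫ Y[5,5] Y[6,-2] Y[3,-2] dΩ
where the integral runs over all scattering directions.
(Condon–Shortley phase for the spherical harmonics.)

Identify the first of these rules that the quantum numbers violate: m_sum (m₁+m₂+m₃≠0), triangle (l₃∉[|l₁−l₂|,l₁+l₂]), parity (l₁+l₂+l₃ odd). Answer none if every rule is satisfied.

m₁+m₂+m₃ = 5 − 2 − 2 = 1  ✗
triangle: |5−6|=1 ≤ l₃=3 ≤ 5+6=11
parity: l₁+l₂+l₃ = 14 is even

m_sum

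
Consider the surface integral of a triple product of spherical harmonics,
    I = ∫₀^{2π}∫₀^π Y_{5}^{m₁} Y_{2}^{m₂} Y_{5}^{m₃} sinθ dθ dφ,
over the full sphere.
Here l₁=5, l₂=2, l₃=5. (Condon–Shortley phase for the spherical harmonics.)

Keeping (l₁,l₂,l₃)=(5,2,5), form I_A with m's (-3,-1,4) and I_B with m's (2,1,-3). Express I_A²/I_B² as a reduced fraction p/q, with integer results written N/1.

Same 5,2,5: normalisation and zero-m 3j drop out of the ratio.
A: Δ: 2! 8! 2! / 13! → 1/38610; sum: t=0:+1/80640 t=1:−1/10080 = -1/11520; 3j²(5 2 5; -3 -1 4) = Δ·Π!·Σ² = 49/1430  (sign +1)
B: Δ: 2! 8! 2! / 13! → 1/38610; sum: t=1:−1/2880 t=2:+1/10080 = -1/4032; 3j²(5 2 5; 2 1 -3) = Δ·Π!·Σ² = 10/429  (sign -1)
I_A²/I_B² = (49/1430)/(10/429) = 147/100

147/100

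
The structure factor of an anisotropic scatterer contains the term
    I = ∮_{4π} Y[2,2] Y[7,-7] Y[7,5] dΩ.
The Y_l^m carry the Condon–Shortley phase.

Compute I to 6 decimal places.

Rules hold: Σm=0, L=16 even, 5≤7≤9.
N = 5·15·15 = 1125
Δ = 2!·2!·12!/17! = 1/185640
Racah Σ t=0..2: t=0:+1/2419200 t=1:−1/518400 t=2:+1/2419200 = -1/907200
⇒ 3j(2 7 7; 0 0 0)² = 56/3315, sgn +1
Racah Σ t=0..0: t=0:+1/1916006400 = 1/1916006400
⇒ 3j(2 7 7; 2 -7 5)² = 1/340, sgn +1
4πI² = N·(3j₀)²·(3jₘ)² = 210/3757
I = +1·√(0.0558957/4π) = 0.06669359

0.066694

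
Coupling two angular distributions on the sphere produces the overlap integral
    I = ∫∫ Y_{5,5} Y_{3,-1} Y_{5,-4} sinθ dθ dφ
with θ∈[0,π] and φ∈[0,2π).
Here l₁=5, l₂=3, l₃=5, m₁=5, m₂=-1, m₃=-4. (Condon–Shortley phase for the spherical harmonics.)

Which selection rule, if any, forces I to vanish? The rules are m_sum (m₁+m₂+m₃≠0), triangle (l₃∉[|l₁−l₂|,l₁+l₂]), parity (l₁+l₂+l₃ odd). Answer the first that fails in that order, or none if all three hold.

parity

m₁+m₂+m₃ = 5 − 1 − 4 = 0  ✓
triangle: |5−3|=2 ≤ l₃=5 ≤ 5+3=8  ✓
parity: l₁+l₂+l₃ = 13 is odd  ✗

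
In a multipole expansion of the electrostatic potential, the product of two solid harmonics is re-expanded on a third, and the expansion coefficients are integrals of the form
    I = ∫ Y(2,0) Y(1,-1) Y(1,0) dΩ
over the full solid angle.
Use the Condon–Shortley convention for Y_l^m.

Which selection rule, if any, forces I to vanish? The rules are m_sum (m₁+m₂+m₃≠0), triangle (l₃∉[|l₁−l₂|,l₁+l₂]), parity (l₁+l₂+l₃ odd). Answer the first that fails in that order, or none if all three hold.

m_sum

Σmᵢ = -1  ✗
l₃∈[|l₁−l₂|,l₁+l₂]=[1,3], have l₃=1
Σlᵢ = 4 ⇒ even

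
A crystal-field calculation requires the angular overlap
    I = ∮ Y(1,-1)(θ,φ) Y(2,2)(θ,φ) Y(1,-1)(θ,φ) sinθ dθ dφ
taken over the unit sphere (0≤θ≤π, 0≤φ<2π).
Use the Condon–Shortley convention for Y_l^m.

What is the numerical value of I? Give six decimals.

0.309019

Checks pass: Σm=0; 4 even; l₃=1∈[1,3].
(2·1+1)(2·2+1)(2·1+1) = 45
Δ: 2! 0! 2! / 5! → 1/30
sum: t=1:−1/1 = -1/1
3j²(1 2 1; 0 0 0) = Δ·Π!·Σ² = 2/15  (sign +1)
sum: t=2:+1/4 = 1/4
3j²(1 2 1; -1 2 -1) = Δ·Π!·Σ² = 1/5  (sign +1)
combine: 4πI² = 45·2/15·1/5 = 6/5
take √, sign +1: I = 0.30901936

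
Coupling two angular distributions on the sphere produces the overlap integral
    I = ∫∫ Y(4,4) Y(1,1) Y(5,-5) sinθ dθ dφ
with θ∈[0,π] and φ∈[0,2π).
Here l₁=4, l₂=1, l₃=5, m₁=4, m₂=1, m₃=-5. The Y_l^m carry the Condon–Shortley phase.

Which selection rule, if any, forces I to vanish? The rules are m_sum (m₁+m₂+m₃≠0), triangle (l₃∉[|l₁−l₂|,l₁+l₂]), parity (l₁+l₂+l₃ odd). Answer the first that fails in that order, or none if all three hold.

none

azimuthal sum: 4 + 1 − 5 = 0  ✓
3 ≤ 5 ≤ 5 (triangle on l)  ✓
L = 4 + 1 + 5 = 10 (even)  ✓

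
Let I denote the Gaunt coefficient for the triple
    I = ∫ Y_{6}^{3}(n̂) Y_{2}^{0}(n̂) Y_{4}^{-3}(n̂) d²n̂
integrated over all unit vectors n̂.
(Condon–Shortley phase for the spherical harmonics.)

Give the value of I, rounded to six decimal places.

-0.165283

m-sum 0 ✓  L=12 even ✓  4≤4≤8 ✓
Π(2lᵢ+1) = 13×5×9 = 585
triangle coeff Δ(6,2,4) = 1/6435
Σ_t [2,2]: t=2:+1/2304 = 1/2304
(3j)²=5/143 [(6 2 4; 0 0 0)], sign=+1
Σ_t [2,2]: t=2:+1/20160 = 1/20160
(3j)²=12/715 [(6 2 4; 3 0 -3)], sign=-1
⇒ 4πI² = 540/1573
I = (-1)√(540/1573/(4π)) = -0.16528277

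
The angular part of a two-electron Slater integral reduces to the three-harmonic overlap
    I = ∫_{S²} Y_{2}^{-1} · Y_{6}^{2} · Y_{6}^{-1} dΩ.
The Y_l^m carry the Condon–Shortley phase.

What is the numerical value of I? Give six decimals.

0.088837

m-sum 0 ✓  L=14 even ✓  4≤6≤8 ✓
Π(2lᵢ+1) = 5×13×13 = 845
triangle coeff Δ(2,6,6) = 1/90090
Σ_t [0,2]: t=0:+1/69120 t=1:−1/14400 t=2:+1/69120 = -7/172800
(3j)²=14/715 [(2 6 6; 0 0 0)], sign=-1
Σ_t [1,2]: t=1:−1/60480 t=2:+1/34560 = 1/80640
(3j)²=6/1001 [(2 6 6; -1 2 -1)], sign=-1
⇒ 4πI² = 12/121
I = (+1)√(12/121/(4π)) = 0.08883682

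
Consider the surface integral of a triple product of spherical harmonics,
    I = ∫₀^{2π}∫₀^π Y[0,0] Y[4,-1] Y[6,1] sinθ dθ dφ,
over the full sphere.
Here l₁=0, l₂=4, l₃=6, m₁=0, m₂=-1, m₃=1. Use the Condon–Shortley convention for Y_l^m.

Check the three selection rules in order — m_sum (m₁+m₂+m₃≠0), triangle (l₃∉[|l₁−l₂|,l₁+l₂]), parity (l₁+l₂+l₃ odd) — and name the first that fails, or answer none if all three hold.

m₁+m₂+m₃ = 0 − 1 + 1 = 0  ✓
triangle: |0−4|=4 ≤ l₃=6 ≤ 0+4=4  ✗
parity: l₁+l₂+l₃ = 10 is even

triangle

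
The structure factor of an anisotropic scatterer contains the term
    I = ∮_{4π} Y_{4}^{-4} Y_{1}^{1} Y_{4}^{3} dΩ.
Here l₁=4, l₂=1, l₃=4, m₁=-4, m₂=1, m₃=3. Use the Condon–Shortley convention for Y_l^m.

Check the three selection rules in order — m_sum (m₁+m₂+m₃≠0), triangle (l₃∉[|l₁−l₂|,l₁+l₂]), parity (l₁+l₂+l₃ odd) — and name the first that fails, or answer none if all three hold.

parity

azimuthal sum: -4 + 1 + 3 = 0  ✓
3 ≤ 4 ≤ 5 (triangle on l)  ✓
L = 4 + 1 + 4 = 9 (odd)  ✗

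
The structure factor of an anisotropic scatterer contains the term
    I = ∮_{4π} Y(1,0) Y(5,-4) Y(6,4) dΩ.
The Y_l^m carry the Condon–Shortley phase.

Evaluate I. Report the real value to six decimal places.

0.182727

m-sum 0 ✓  L=12 even ✓  4≤6≤6 ✓
Π(2lᵢ+1) = 3×11×13 = 429
triangle coeff Δ(1,5,6) = 1/858
Σ_t [0,0]: t=0:+1/14400 = 1/14400
(3j)²=6/143 [(1 5 6; 0 0 0)], sign=+1
Σ_t [0,0]: t=0:+1/362880 = 1/362880
(3j)²=10/429 [(1 5 6; 0 -4 4)], sign=+1
⇒ 4πI² = 60/143
I = (+1)√(60/143/(4π)) = 0.18272698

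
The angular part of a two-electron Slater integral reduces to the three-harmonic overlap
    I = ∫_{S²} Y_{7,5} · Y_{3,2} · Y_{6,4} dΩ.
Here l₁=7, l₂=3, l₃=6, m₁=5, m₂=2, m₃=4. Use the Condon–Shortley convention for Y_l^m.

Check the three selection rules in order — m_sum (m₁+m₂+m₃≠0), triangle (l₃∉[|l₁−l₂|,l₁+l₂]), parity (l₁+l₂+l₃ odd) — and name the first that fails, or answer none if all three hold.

m_sum

azimuthal sum: 5 + 2 + 4 = 11  ✗
4 ≤ 6 ≤ 10 (triangle on l)
L = 7 + 3 + 6 = 16 (even)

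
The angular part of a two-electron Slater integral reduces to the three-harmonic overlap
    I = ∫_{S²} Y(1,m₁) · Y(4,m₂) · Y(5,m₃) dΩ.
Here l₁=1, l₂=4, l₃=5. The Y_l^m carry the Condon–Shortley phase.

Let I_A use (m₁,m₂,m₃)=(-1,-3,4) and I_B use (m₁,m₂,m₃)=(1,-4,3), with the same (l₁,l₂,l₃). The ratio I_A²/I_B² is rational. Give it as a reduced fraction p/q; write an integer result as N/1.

l's match ⇒ only the (l;m) 3-j factors differ between A and B.
A: triangle coeff Δ(1,4,5) = 1/495; Σ_t [0,0]: t=0:+1/10080 = 1/10080; (3j)²=4/55 [(1 4 5; -1 -3 4)], sign=-1
B: triangle coeff Δ(1,4,5) = 1/495; Σ_t [0,0]: t=0:+1/80640 = 1/80640; (3j)²=1/495 [(1 4 5; 1 -4 3)], sign=+1
I_A²/I_B² = (4/55)/(1/495) = 36/1

36/1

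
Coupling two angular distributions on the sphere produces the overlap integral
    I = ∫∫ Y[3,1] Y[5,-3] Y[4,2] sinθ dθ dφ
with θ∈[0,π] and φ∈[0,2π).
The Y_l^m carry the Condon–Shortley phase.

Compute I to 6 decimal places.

-0.144236

m-sum 0 ✓  L=12 even ✓  2≤4≤8 ✓
Π(2lᵢ+1) = 7×11×9 = 693
triangle coeff Δ(3,5,4) = 1/180180
Σ_t [1,3]: t=1:−1/576 t=2:+1/144 t=3:−1/576 = 1/288
(3j)²=20/1001 [(3 5 4; 0 0 0)], sign=+1
Σ_t [0,2]: t=0:+1/2304 t=1:−1/720 t=2:+1/5760 = -1/1280
(3j)²=27/1430 [(3 5 4; 1 -3 2)], sign=-1
⇒ 4πI² = 486/1859
I = (-1)√(486/1859/(4π)) = -0.14423595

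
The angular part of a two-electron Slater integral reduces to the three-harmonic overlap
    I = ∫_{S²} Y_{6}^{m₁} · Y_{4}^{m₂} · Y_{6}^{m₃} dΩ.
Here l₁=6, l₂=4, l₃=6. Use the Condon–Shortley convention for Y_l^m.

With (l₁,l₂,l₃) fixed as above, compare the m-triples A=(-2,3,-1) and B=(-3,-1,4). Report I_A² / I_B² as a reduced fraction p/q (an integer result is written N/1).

Shared (l₁,l₂,l₃)=(6,4,6): N and (l;000)² cancel in I_A²/I_B².
A: Δ = 4!·8!·4!/17! = 1/15315300; Racah Σ t=3..4: t=3:−1/103680 t=4:+1/82944 = 1/414720; ⇒ 3j(6 4 6; -2 3 -1)² = 49/43758, sgn -1
B: Δ = 4!·8!·4!/17! = 1/15315300; Racah Σ t=1..3: t=1:−1/967680 t=2:+1/120960 t=3:−1/207360 = 1/414720; ⇒ 3j(6 4 6; -3 -1 4)² = 21/4862, sgn +1
I_A²/I_B² = (49/43758)/(21/4862) = 7/27

7/27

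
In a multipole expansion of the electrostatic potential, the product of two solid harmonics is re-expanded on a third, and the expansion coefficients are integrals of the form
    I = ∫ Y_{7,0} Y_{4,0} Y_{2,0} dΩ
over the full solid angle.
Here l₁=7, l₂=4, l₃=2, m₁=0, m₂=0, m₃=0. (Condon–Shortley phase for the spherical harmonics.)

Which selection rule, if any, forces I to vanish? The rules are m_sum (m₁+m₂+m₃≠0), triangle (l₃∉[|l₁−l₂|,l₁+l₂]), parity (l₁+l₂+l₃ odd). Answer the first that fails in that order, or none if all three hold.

triangle

Σmᵢ = 0  ✓
l₃∈[|l₁−l₂|,l₁+l₂]=[3,11], have l₃=2  ✗
Σlᵢ = 13 ⇒ odd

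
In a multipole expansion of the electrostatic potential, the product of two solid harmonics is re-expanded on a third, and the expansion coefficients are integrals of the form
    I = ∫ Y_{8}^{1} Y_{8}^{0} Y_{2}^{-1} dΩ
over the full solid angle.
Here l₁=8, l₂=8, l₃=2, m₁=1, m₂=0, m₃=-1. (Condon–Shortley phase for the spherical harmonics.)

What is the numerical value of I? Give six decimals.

m-sum 0 ✓  L=18 even ✓  0≤2≤16 ✓
Π(2lᵢ+1) = 17×17×5 = 1445
triangle coeff Δ(8,8,2) = 1/348840
Σ_t [6,8]: t=6:+1/116121600 t=7:−1/25401600 t=8:+1/116121600 = -1/45158400
(3j)²=24/1615 [(8 8 2; 0 0 0)], sign=-1
Σ_t [6,7]: t=6:+1/58060800 t=7:−1/50803200 = -1/406425600
(3j)²=1/3230 [(8 8 2; 1 0 -1)], sign=+1
⇒ 4πI² = 12/1805
I = (-1)√(12/1805/(4π)) = -0.02300102

-0.023001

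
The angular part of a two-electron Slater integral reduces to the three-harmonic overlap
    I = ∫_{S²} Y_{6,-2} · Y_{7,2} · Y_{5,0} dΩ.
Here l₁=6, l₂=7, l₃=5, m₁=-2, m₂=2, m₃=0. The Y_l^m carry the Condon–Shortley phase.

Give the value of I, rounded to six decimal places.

m-sum 0 ✓  L=18 even ✓  1≤5≤13 ✓
Π(2lᵢ+1) = 13×15×11 = 2145
triangle coeff Δ(6,7,5) = 1/174594420
Σ_t [2,6]: t=2:+1/4147200 t=3:−1/207360 t=4:+1/82944 t=5:−1/207360 t=6:+1/4147200 = 1/345600
(3j)²=420/46189 [(6 7 5; 0 0 0)], sign=-1
Σ_t [4,8]: t=4:+1/1658880 t=5:−1/207360 t=6:+1/207360 t=7:−1/1451520 t=8:+1/116121600 = -1/12902400
(3j)²=27/1293292 [(6 7 5; -2 2 0)], sign=+1
⇒ 4πI² = 6075/14919047
I = (-1)√(6075/14919047/(4π)) = -0.00569243

-0.005692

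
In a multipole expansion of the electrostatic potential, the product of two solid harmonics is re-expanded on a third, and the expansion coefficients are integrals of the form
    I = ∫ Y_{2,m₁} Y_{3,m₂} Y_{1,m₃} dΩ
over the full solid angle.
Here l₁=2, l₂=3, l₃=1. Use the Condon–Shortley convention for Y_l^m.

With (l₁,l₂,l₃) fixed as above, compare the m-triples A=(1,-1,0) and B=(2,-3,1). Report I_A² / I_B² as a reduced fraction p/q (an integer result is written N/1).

Same 2,3,1: normalisation and zero-m 3j drop out of the ratio.
A: Δ: 4! 0! 2! / 7! → 1/105; sum: t=1:−1/6 = -1/6; 3j²(2 3 1; 1 -1 0) = Δ·Π!·Σ² = 8/105  (sign +1)
B: Δ: 4! 0! 2! / 7! → 1/105; sum: t=0:+1/48 = 1/48; 3j²(2 3 1; 2 -3 1) = Δ·Π!·Σ² = 1/7  (sign +1)
I_A²/I_B² = (8/105)/(1/7) = 8/15

8/15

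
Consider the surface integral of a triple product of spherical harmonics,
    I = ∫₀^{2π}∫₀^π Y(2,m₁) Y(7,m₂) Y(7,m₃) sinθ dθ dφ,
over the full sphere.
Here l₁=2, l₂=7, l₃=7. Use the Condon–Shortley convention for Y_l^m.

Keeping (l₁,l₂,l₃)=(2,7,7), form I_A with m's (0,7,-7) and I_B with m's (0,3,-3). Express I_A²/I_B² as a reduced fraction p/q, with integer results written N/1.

8281/841

Same 2,7,7: normalisation and zero-m 3j drop out of the ratio.
A: Δ: 2! 2! 12! / 17! → 1/185640; sum: t=2:+1/1916006400 = 1/1916006400; 3j²(2 7 7; 0 7 -7) = Δ·Π!·Σ² = 91/2040  (sign +1)
B: Δ: 2! 2! 12! / 17! → 1/185640; sum: t=0:+1/29030400 t=1:−1/2177280 t=2:+1/3870720 = -29/174182400; 3j²(2 7 7; 0 3 -3) = Δ·Π!·Σ² = 841/185640  (sign -1)
I_A²/I_B² = (91/2040)/(841/185640) = 8281/841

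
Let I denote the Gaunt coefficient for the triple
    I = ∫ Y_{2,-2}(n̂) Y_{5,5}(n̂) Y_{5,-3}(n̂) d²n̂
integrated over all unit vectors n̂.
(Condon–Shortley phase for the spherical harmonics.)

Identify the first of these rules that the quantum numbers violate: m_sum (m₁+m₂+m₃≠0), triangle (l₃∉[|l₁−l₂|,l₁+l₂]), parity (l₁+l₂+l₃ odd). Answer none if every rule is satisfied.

none

m₁+m₂+m₃ = -2 + 5 − 3 = 0  ✓
triangle: |2−5|=3 ≤ l₃=5 ≤ 2+5=7  ✓
parity: l₁+l₂+l₃ = 12 is even  ✓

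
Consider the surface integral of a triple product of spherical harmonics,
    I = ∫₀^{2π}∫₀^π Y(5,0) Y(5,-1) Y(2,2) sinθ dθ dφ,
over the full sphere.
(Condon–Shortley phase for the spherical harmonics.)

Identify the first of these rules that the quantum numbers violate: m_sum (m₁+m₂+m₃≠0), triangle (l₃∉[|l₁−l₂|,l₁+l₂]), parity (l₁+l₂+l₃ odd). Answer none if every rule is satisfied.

m_sum

azimuthal sum: 0 − 1 + 2 = 1  ✗
0 ≤ 2 ≤ 10 (triangle on l)
L = 5 + 5 + 2 = 12 (even)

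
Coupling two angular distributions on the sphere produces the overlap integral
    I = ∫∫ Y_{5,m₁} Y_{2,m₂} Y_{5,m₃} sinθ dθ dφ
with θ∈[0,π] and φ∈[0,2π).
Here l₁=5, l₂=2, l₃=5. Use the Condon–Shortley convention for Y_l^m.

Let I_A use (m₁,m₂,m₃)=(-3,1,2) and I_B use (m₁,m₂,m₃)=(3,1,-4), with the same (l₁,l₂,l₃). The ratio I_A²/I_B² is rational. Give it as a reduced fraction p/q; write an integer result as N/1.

Same 5,2,5: normalisation and zero-m 3j drop out of the ratio.
A: Δ: 2! 8! 2! / 13! → 1/38610; sum: t=1:−1/10080 t=2:+1/2880 = 1/4032; 3j²(5 2 5; -3 1 2) = Δ·Π!·Σ² = 10/429  (sign -1)
B: Δ: 2! 8! 2! / 13! → 1/38610; sum: t=1:−1/10080 t=2:+1/80640 = -1/11520; 3j²(5 2 5; 3 1 -4) = Δ·Π!·Σ² = 49/1430  (sign +1)
I_A²/I_B² = (10/429)/(49/1430) = 100/147

100/147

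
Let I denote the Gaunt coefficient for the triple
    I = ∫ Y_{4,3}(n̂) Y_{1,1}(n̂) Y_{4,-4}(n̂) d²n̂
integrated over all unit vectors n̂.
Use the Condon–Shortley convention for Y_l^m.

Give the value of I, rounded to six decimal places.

0.000000

L=9 odd ⇒ parity kills the (l;000) factor ⇒ I = 0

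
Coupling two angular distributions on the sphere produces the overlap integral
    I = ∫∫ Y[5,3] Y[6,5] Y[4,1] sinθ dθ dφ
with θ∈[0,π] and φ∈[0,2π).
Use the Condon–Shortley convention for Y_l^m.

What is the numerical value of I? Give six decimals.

0.000000

3 + 5 + 1 = 9 ≠ 0: azimuthal integral kills it; I = 0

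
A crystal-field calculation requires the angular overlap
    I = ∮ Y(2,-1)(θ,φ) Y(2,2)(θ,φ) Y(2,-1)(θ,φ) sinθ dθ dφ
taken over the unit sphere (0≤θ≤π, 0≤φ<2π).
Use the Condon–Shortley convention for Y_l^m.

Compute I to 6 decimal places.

0.220728

Checks pass: Σm=0; 6 even; l₃=2∈[0,4].
(2·2+1)(2·2+1)(2·2+1) = 125
Δ: 2! 2! 2! / 7! → 1/630
sum: t=0:+1/8 t=1:−1/1 t=2:+1/8 = -3/4
3j²(2 2 2; 0 0 0) = Δ·Π!·Σ² = 2/35  (sign -1)
sum: t=2:+1/4 = 1/4
3j²(2 2 2; -1 2 -1) = Δ·Π!·Σ² = 3/35  (sign -1)
combine: 4πI² = 125·2/35·3/35 = 30/49
take √, sign +1: I = 0.22072812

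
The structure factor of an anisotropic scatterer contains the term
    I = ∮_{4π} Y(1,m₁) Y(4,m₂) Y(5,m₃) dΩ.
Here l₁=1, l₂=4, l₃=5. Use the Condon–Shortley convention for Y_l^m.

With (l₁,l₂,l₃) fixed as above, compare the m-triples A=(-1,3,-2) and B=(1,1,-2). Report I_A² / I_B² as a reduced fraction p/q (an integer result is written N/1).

Same 1,4,5: normalisation and zero-m 3j drop out of the ratio.
A: Δ: 0! 2! 8! / 11! → 1/495; sum: t=0:+1/10080 = 1/10080; 3j²(1 4 5; -1 3 -2) = Δ·Π!·Σ² = 1/165  (sign -1)
B: Δ: 0! 2! 8! / 11! → 1/495; sum: t=0:+1/1440 = 1/1440; 3j²(1 4 5; 1 1 -2) = Δ·Π!·Σ² = 7/165  (sign -1)
I_A²/I_B² = (1/165)/(7/165) = 1/7

1/7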